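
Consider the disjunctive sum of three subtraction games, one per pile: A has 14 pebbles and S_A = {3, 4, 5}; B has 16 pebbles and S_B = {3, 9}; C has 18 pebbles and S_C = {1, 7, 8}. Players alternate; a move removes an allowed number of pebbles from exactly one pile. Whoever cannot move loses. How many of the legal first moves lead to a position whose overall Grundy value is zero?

3

Pile A, S = {3, 4, 5}:
n :  0  1  2  3  4  5  6  7  8  9 10 11 12 13 14
G :  0  0  0  1  1  1  2  2  0  0  0  1  1  1  2
G_A(14) = 2.
Pile B, S = {3, 9}:
G(0) = 0
G(1) = mex{} = 0
G(2) = mex{} = 0
G(3) = mex{0} = 1
G(4) = mex{0} = 1
G(5) = mex{0} = 1
G(6) = mex{1} = 0
G(7) = mex{1} = 0
G(8) = mex{1} = 0
G(9) = mex{0,0} = 1
G(10) = mex{0,0} = 1
G(11) = mex{0,0} = 1
G(12) = mex{1,1} = 0
G(13) = mex{1,1} = 0
G(14) = mex{1,1} = 0
G(15) = mex{0,0} = 1
G(16) = mex{0,0} = 1
G_B(16) = 1.
Pile C, S = {1, 7, 8}:
n :  0  1  2  3  4  5  6  7  8  9 10 11 12 13 14 15 16 17 18
G :  0  1  0  1  0  1  0  1  2  3  2  3  2  3  2  0  1  0  1
G_C(18) = 1.
Combined Grundy value = 2 ⊕ 1 ⊕ 1 = 2.
A winning move leaves total XOR = 0, i.e. changes one component's Grundy value g to g ⊕ X where X is the current total.
Pile A: need g' = 2⊕2 = 0. Options: 14−3→G=1, 14−4→G=0, 14−5→G=0. Hits: 2.
Pile B: need g' = 1⊕2 = 3. Options: 16−3→G=0, 16−9→G=0. Hits: 0.
Pile C: need g' = 1⊕2 = 3. Options: 18−1→G=0, 18−7→G=3, 18−8→G=2. Hits: 1.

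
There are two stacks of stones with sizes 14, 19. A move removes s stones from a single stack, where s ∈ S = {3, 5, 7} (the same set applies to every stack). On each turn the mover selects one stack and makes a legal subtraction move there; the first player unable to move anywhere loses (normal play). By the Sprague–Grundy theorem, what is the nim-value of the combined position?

All stacks use S = {3, 5, 7}:
G(0) = 0
G(1) = mex{} = 0
G(2) = mex{} = 0
G(3) = mex{0} = 1
G(4) = mex{0} = 1
G(5) = mex{0,0} = 1
G(6) = mex{1,0} = 2
G(7) = mex{1,0,0} = 2
G(8) = mex{1,1,0} = 2
G(9) = mex{2,1,0} = 3
G(10) = mex{2,1,1} = 0
G(11) = mex{2,2,1} = 0
G(12) = mex{3,2,1} = 0
G(13) = mex{0,2,2} = 1
G(14) = mex{0,3,2} = 1
G(15) = mex{0,0,2} = 1
G(16) = mex{1,0,3} = 2
G(17) = mex{1,0,0} = 2
G(18) = mex{1,1,0} = 2
G(19) = mex{2,1,0} = 3
Stack A: G(14) = 1.
Stack B: G(19) = 3.
Combined Grundy value = 1 ⊕ 3 = 2.

2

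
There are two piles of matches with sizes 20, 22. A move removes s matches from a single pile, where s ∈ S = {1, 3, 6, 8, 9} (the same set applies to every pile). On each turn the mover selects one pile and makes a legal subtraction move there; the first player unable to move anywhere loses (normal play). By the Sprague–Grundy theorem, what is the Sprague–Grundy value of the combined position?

All piles use S = {1, 3, 6, 8, 9}:
G(0) = 0
G(1) = mex{0} = 1
G(2) = mex{1} = 0
G(3) = mex{0,0} = 1
G(4) = mex{1,1} = 0
G(5) = mex{0,0} = 1
G(6) = mex{1,1,0} = 2
G(7) = mex{2,0,1} = 3
G(8) = mex{3,1,0,0} = 2
G(9) = mex{2,2,1,1,0} = 3
G(10) = mex{3,3,0,0,1} = 2
G(11) = mex{2,2,1,1,0} = 3
G(12) = mex{3,3,2,0,1} = 4
G(13) = mex{4,2,3,1,0} = 5
G(14) = mex{5,3,2,2,1} = 0
G(15) = mex{0,4,3,3,2} = 1
G(16) = mex{1,5,2,2,3} = 0
G(17) = mex{0,0,3,3,2} = 1
G(18) = mex{1,1,4,2,3} = 0
G(19) = mex{0,0,5,3,2} = 1
G(20) = mex{1,1,0,4,3} = 2
G(21) = mex{2,0,1,5,4} = 3
G(22) = mex{3,1,0,0,5} = 2
Pile A: G(20) = 2.
Pile B: G(22) = 2.
Combined Grundy value = 2 ⊕ 2 = 0.

0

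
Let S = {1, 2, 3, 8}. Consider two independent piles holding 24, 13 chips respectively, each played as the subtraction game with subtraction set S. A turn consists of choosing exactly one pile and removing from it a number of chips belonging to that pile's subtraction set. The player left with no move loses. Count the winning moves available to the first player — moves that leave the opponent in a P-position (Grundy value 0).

2

All piles use S = {1, 2, 3, 8}:
n :  0  1  2  3  4  5  6  7  8  9 10 11 12 13 14 15 16 17 18 19 20 21 22 23 24
G :  0  1  2  3  0  1  2  3  4  0  1  2  3  0  1  2  3  4  0  1  2  3  0  1  2
Pile A: G(24) = 2.
Pile B: G(13) = 0.
Combined Grundy value = 2 ⊕ 0 = 2.
A winning move leaves total XOR = 0, i.e. changes one component's Grundy value g to g ⊕ X where X is the current total.
Pile A: need g' = 2⊕2 = 0. Options: 24−1→G=1, 24−2→G=0, 24−3→G=3, 24−8→G=3. Hits: 1.
Pile B: need g' = 0⊕2 = 2. Options: 13−1→G=3, 13−2→G=2, 13−3→G=1, 13−8→G=1. Hits: 1.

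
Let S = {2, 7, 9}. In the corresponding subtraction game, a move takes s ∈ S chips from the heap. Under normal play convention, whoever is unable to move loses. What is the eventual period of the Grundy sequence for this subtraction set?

G(0) = 0
G(1) = mex{} = 0
G(2) = mex{0} = 1
G(3) = mex{0} = 1
G(4) = mex{1} = 0
G(5) = mex{1} = 0
G(6) = mex{0} = 1
G(7) = mex{0,0} = 1
G(8) = mex{1,0} = 2
G(9) = mex{1,1,0} = 2
G(10) = mex{2,1,0} = 3
G(11) = mex{2,0,1} = 3
G(12) = mex{3,0,1} = 2
G(13) = mex{3,1,0} = 2
G(14) = mex{2,1,0} = 3
G(15) = mex{2,2,1} = 0
G(16) = mex{3,2,1} = 0
G(17) = mex{0,3,2} = 1
G(18) = mex{0,3,2} = 1
G(19) = mex{1,2,3} = 0
G(20) = mex{1,2,3} = 0
G(21) = mex{0,3,2} = 1
G(22) = mex{0,0,2} = 1
G(23) = mex{1,0,3} = 2
G(24) = mex{1,1,0} = 2
G(25) = mex{2,1,0} = 3
G(26) = mex{2,0,1} = 3
G(27) = mex{3,0,1} = 2
G(28) = mex{3,1,0} = 2
G(29) = mex{2,1,0} = 3
G(30) = mex{2,2,1} = 0
G(31) = mex{3,2,1} = 0
G(n+15) = G(n) holds for n = 0,…,8 (a full window of length max(S) = 9), so the sequence is purely periodic with period 15.

15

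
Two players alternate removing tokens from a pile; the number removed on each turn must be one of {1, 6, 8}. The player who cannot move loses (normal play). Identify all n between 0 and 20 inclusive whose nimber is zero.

0, 2, 4, 7, 9, 11, 14, 16, 18

n :  0  1  2  3  4  5  6  7  8  9 10 11 12 13 14 15 16 17 18 19 20
G :  0  1  0  1  0  1  2  0  1  0  1  0  1  2  0  1  0  1  0  1  2
P-positions are exactly the n with G(n) = 0.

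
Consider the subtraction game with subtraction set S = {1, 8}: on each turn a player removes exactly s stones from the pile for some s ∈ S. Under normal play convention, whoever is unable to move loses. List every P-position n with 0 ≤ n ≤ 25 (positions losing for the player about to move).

n :  0  1  2  3  4  5  6  7  8  9 10 11 12 13 14 15 16 17 18 19 20 21 22 23 24 25
G :  0  1  0  1  0  1  0  1  2  0  1  0  1  0  1  0  1  2  0  1  0  1  0  1  0  1
P-positions are exactly the n with G(n) = 0.

0, 2, 4, 6, 9, 11, 13, 15, 18, 20, 22, 24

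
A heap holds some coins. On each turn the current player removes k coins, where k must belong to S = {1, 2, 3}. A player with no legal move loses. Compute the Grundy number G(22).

2

n :  0  1  2  3  4  5  6  7  8  9 10 11 12 13 14 15 16 17 18 19 20 21 22
G :  0  1  2  3  0  1  2  3  0  1  2  3  0  1  2  3  0  1  2  3  0  1  2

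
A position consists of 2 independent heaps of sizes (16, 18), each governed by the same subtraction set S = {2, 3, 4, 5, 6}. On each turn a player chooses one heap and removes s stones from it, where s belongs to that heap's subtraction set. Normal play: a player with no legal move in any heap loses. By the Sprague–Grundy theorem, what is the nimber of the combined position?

1

All heaps use S = {2, 3, 4, 5, 6}:
G(0) = 0
G(1) = mex{} = 0
G(2) = mex{0} = 1
G(3) = mex{0,0} = 1
G(4) = mex{1,0,0} = 2
G(5) = mex{1,1,0,0} = 2
G(6) = mex{2,1,1,0,0} = 3
G(7) = mex{2,2,1,1,0} = 3
G(8) = mex{3,2,2,1,1} = 0
G(9) = mex{3,3,2,2,1} = 0
G(10) = mex{0,3,3,2,2} = 1
G(11) = mex{0,0,3,3,2} = 1
G(12) = mex{1,0,0,3,3} = 2
G(13) = mex{1,1,0,0,3} = 2
G(14) = mex{2,1,1,0,0} = 3
G(15) = mex{2,2,1,1,0} = 3
G(16) = mex{3,2,2,1,1} = 0
G(17) = mex{3,3,2,2,1} = 0
G(18) = mex{0,3,3,2,2} = 1
Heap A: G(16) = 0.
Heap B: G(18) = 1.
Combined Grundy value = 0 ⊕ 1 = 1.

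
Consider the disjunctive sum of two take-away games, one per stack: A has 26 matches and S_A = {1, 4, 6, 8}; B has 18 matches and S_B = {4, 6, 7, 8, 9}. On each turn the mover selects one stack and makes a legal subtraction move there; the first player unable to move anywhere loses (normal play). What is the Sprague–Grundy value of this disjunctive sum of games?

1

Stack A, S = {1, 4, 6, 8}:
G(0) = 0
G(1) = mex{0} = 1
G(2) = mex{1} = 0
G(3) = mex{0} = 1
G(4) = mex{1,0} = 2
G(5) = mex{2,1} = 0
G(6) = mex{0,0,0} = 1
G(7) = mex{1,1,1} = 0
G(8) = mex{0,2,0,0} = 1
G(9) = mex{1,0,1,1} = 2
G(10) = mex{2,1,2,0} = 3
G(11) = mex{3,0,0,1} = 2
G(12) = mex{2,1,1,2} = 0
G(13) = mex{0,2,0,0} = 1
G(14) = mex{1,3,1,1} = 0
G(15) = mex{0,2,2,0} = 1
G(16) = mex{1,0,3,1} = 2
G(17) = mex{2,1,2,2} = 0
G(18) = mex{0,0,0,3} = 1
G(19) = mex{1,1,1,2} = 0
G(20) = mex{0,2,0,0} = 1
G(21) = mex{1,0,1,1} = 2
G(22) = mex{2,1,2,0} = 3
G(23) = mex{3,0,0,1} = 2
G(24) = mex{2,1,1,2} = 0
G(25) = mex{0,2,0,0} = 1
G(26) = mex{1,3,1,1} = 0
G_A(26) = 0.
Stack B, S = {4, 6, 7, 8, 9}:
n :  0  1  2  3  4  5  6  7  8  9 10 11 12 13 14 15 16 17 18
G :  0  0  0  0  1  1  1  1  2  2  2  2  3  0  0  0  0  1  1
G_B(18) = 1.
Combined Grundy value = 0 ⊕ 1 = 1.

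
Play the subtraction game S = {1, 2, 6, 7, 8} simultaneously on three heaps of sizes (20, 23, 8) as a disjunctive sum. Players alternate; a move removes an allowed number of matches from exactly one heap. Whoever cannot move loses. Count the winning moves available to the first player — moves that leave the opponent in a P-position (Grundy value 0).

All heaps use S = {1, 2, 6, 7, 8}:
G(0) = 0
G(1) = mex{0} = 1
G(2) = mex{1,0} = 2
G(3) = mex{2,1} = 0
G(4) = mex{0,2} = 1
G(5) = mex{1,0} = 2
G(6) = mex{2,1,0} = 3
G(7) = mex{3,2,1,0} = 4
G(8) = mex{4,3,2,1,0} = 5
G(9) = mex{5,4,0,2,1} = 3
G(10) = mex{3,5,1,0,2} = 4
G(11) = mex{4,3,2,1,0} = 5
G(12) = mex{5,4,3,2,1} = 0
G(13) = mex{0,5,4,3,2} = 1
G(14) = mex{1,0,5,4,3} = 2
G(15) = mex{2,1,3,5,4} = 0
G(16) = mex{0,2,4,3,5} = 1
G(17) = mex{1,0,5,4,3} = 2
G(18) = mex{2,1,0,5,4} = 3
G(19) = mex{3,2,1,0,5} = 4
G(20) = mex{4,3,2,1,0} = 5
G(21) = mex{5,4,0,2,1} = 3
G(22) = mex{3,5,1,0,2} = 4
G(23) = mex{4,3,2,1,0} = 5
Heap A: G(20) = 5.
Heap B: G(23) = 5.
Heap C: G(8) = 5.
Combined Grundy value = 5 ⊕ 5 ⊕ 5 = 5.
A winning move leaves total XOR = 0, i.e. changes one component's Grundy value g to g ⊕ X where X is the current total.
Heap A: need g' = 5⊕5 = 0. Options: 20−1→G=4, 20−2→G=3, 20−6→G=2, 20−7→G=1, 20−8→G=0. Hits: 1.
Heap B: need g' = 5⊕5 = 0. Options: 23−1→G=4, 23−2→G=3, 23−6→G=2, 23−7→G=1, 23−8→G=0. Hits: 1.
Heap C: need g' = 5⊕5 = 0. Options: 8−1→G=4, 8−2→G=3, 8−6→G=2, 8−7→G=1, 8−8→G=0. Hits: 1.

3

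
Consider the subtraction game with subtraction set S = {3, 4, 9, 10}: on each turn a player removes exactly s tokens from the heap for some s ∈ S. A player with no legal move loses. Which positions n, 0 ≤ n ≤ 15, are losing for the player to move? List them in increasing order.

G(0) = 0
G(1) = mex{} = 0
G(2) = mex{} = 0
G(3) = mex{0} = 1
G(4) = mex{0,0} = 1
G(5) = mex{0,0} = 1
G(6) = mex{1,0} = 2
G(7) = mex{1,1} = 0
G(8) = mex{1,1} = 0
G(9) = mex{2,1,0} = 3
G(10) = mex{0,2,0,0} = 1
G(11) = mex{0,0,0,0} = 1
G(12) = mex{3,0,1,0} = 2
G(13) = mex{1,3,1,1} = 0
G(14) = mex{1,1,1,1} = 0
G(15) = mex{2,1,2,1} = 0
P-positions are exactly the n with G(n) = 0.

0, 1, 2, 7, 8, 13, 14, 15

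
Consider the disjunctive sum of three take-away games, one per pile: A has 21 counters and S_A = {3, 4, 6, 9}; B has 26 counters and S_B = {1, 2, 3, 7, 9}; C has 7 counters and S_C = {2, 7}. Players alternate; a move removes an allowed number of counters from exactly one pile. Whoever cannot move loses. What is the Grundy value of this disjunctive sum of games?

0

Pile A, S = {3, 4, 6, 9}:
G(0) = 0
G(1) = mex{} = 0
G(2) = mex{} = 0
G(3) = mex{0} = 1
G(4) = mex{0,0} = 1
G(5) = mex{0,0} = 1
G(6) = mex{1,0,0} = 2
G(7) = mex{1,1,0} = 2
G(8) = mex{1,1,0} = 2
G(9) = mex{2,1,1,0} = 3
G(10) = mex{2,2,1,0} = 3
G(11) = mex{2,2,1,0} = 3
G(12) = mex{3,2,2,1} = 0
G(13) = mex{3,3,2,1} = 0
G(14) = mex{3,3,2,1} = 0
G(15) = mex{0,3,3,2} = 1
G(16) = mex{0,0,3,2} = 1
G(17) = mex{0,0,3,2} = 1
G(18) = mex{1,0,0,3} = 2
G(19) = mex{1,1,0,3} = 2
G(20) = mex{1,1,0,3} = 2
G(21) = mex{2,1,1,0} = 3
G_A(21) = 3.
Pile B, S = {1, 2, 3, 7, 9}:
G(0) = 0
G(1) = mex{0} = 1
G(2) = mex{1,0} = 2
G(3) = mex{2,1,0} = 3
G(4) = mex{3,2,1} = 0
G(5) = mex{0,3,2} = 1
G(6) = mex{1,0,3} = 2
G(7) = mex{2,1,0,0} = 3
G(8) = mex{3,2,1,1} = 0
G(9) = mex{0,3,2,2,0} = 1
G(10) = mex{1,0,3,3,1} = 2
G(11) = mex{2,1,0,0,2} = 3
G(12) = mex{3,2,1,1,3} = 0
G(13) = mex{0,3,2,2,0} = 1
G(14) = mex{1,0,3,3,1} = 2
G(15) = mex{2,1,0,0,2} = 3
G(16) = mex{3,2,1,1,3} = 0
G(17) = mex{0,3,2,2,0} = 1
G(18) = mex{1,0,3,3,1} = 2
G(19) = mex{2,1,0,0,2} = 3
G(20) = mex{3,2,1,1,3} = 0
G(21) = mex{0,3,2,2,0} = 1
G(22) = mex{1,0,3,3,1} = 2
G(23) = mex{2,1,0,0,2} = 3
G(24) = mex{3,2,1,1,3} = 0
G(25) = mex{0,3,2,2,0} = 1
G(26) = mex{1,0,3,3,1} = 2
G_B(26) = 2.
Pile C, S = {2, 7}:
G(0) = 0
G(1) = mex{} = 0
G(2) = mex{0} = 1
G(3) = mex{0} = 1
G(4) = mex{1} = 0
G(5) = mex{1} = 0
G(6) = mex{0} = 1
G(7) = mex{0,0} = 1
G_C(7) = 1.
Combined Grundy value = 3 ⊕ 2 ⊕ 1 = 0.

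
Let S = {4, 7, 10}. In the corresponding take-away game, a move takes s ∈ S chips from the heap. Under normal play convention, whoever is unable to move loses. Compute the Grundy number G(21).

1

n :  0  1  2  3  4  5  6  7  8  9 10 11 12 13 14 15 16 17 18 19 20 21
G :  0  0  0  0  1  1  1  1  2  2  2  2  3  3  0  0  0  0  1  1  1  1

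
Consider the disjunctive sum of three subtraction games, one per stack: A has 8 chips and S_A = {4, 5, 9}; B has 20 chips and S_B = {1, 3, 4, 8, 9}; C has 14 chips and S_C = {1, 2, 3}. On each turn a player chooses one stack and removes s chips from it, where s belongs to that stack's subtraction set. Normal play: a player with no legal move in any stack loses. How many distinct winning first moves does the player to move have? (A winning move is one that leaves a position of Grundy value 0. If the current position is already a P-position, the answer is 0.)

Stack A, S = {4, 5, 9}:
G(0) = 0
G(1) = mex{} = 0
G(2) = mex{} = 0
G(3) = mex{} = 0
G(4) = mex{0} = 1
G(5) = mex{0,0} = 1
G(6) = mex{0,0} = 1
G(7) = mex{0,0} = 1
G(8) = mex{1,0} = 2
G_A(8) = 2.
Stack B, S = {1, 3, 4, 8, 9}:
n :  0  1  2  3  4  5  6  7  8  9 10 11 12 13 14 15 16 17 18 19 20
G :  0  1  0  1  2  3  2  0  1  4  3  2  0  1  0  1  2  3  2  0  1
G_B(20) = 1.
Stack C, S = {1, 2, 3}:
G(0) = 0
G(1) = mex{0} = 1
G(2) = mex{1,0} = 2
G(3) = mex{2,1,0} = 3
G(4) = mex{3,2,1} = 0
G(5) = mex{0,3,2} = 1
G(6) = mex{1,0,3} = 2
G(7) = mex{2,1,0} = 3
G(8) = mex{3,2,1} = 0
G(9) = mex{0,3,2} = 1
G(10) = mex{1,0,3} = 2
G(11) = mex{2,1,0} = 3
G(12) = mex{3,2,1} = 0
G(13) = mex{0,3,2} = 1
G(14) = mex{1,0,3} = 2
G_C(14) = 2.
Combined Grundy value = 2 ⊕ 1 ⊕ 2 = 1.
A winning move leaves total XOR = 0, i.e. changes one component's Grundy value g to g ⊕ X where X is the current total.
Stack A: need g' = 2⊕1 = 3. Options: 8−4→G=1, 8−5→G=0. Hits: 0.
Stack B: need g' = 1⊕1 = 0. Options: 20−1→G=0, 20−3→G=3, 20−4→G=2, 20−8→G=0, 20−9→G=2. Hits: 2.
Stack C: need g' = 2⊕1 = 3. Options: 14−1→G=1, 14−2→G=0, 14−3→G=3. Hits: 1.

3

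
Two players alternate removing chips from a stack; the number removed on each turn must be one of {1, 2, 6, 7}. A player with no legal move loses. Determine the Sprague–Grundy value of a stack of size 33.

n :  0  1  2  3  4  5  6  7  8  9 10 11 12 13 14 15 16 17 18 19 20 21 22 23 24 25 26 27 28 29 30 31 32 33
G :  0  1  2  0  1  2  3  4  0  1  2  0  1  2  3  4  0  1  2  0  1  2  3  4  0  1  2  0  1  2  3  4  0  1

1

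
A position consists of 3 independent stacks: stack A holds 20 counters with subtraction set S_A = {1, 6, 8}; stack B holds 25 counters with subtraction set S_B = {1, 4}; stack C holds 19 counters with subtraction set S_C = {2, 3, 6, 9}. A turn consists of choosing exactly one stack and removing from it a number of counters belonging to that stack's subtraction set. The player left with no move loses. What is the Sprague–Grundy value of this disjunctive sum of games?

Stack A, S = {1, 6, 8}:
G(0) = 0
G(1) = mex{0} = 1
G(2) = mex{1} = 0
G(3) = mex{0} = 1
G(4) = mex{1} = 0
G(5) = mex{0} = 1
G(6) = mex{1,0} = 2
G(7) = mex{2,1} = 0
G(8) = mex{0,0,0} = 1
G(9) = mex{1,1,1} = 0
G(10) = mex{0,0,0} = 1
G(11) = mex{1,1,1} = 0
G(12) = mex{0,2,0} = 1
G(13) = mex{1,0,1} = 2
G(14) = mex{2,1,2} = 0
G(15) = mex{0,0,0} = 1
G(16) = mex{1,1,1} = 0
G(17) = mex{0,0,0} = 1
G(18) = mex{1,1,1} = 0
G(19) = mex{0,2,0} = 1
G(20) = mex{1,0,1} = 2
G_A(20) = 2.
Stack B, S = {1, 4}:
G(0) = 0
G(1) = mex{0} = 1
G(2) = mex{1} = 0
G(3) = mex{0} = 1
G(4) = mex{1,0} = 2
G(5) = mex{2,1} = 0
G(6) = mex{0,0} = 1
G(7) = mex{1,1} = 0
G(8) = mex{0,2} = 1
G(9) = mex{1,0} = 2
G(10) = mex{2,1} = 0
G(11) = mex{0,0} = 1
G(12) = mex{1,1} = 0
G(13) = mex{0,2} = 1
G(14) = mex{1,0} = 2
G(15) = mex{2,1} = 0
G(16) = mex{0,0} = 1
G(17) = mex{1,1} = 0
G(18) = mex{0,2} = 1
G(19) = mex{1,0} = 2
G(20) = mex{2,1} = 0
G(21) = mex{0,0} = 1
G(22) = mex{1,1} = 0
G(23) = mex{0,2} = 1
G(24) = mex{1,0} = 2
G(25) = mex{2,1} = 0
G_B(25) = 0.
Stack C, S = {2, 3, 6, 9}:
n :  0  1  2  3  4  5  6  7  8  9 10 11 12 13 14 15 16 17 18 19
G :  0  0  1  1  2  0  3  1  2  2  3  3  0  0  1  1  2  0  3  1
G_C(19) = 1.
Combined Grundy value = 2 ⊕ 0 ⊕ 1 = 3.

3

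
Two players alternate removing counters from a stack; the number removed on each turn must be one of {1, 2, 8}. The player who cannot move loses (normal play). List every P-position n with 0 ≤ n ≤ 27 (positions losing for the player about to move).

0, 3, 6, 9, 12, 15, 18, 21, 24, 27

n :  0  1  2  3  4  5  6  7  8  9 10 11 12 13 14 15 16 17 18 19 20 21 22 23 24 25 26 27
G :  0  1  2  0  1  2  0  1  2  0  1  2  0  1  2  0  1  2  0  1  2  0  1  2  0  1  2  0
P-positions are exactly the n with G(n) = 0.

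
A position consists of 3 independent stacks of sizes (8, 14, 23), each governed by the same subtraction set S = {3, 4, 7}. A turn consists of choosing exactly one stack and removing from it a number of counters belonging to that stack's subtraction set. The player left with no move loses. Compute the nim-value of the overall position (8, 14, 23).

All stacks use S = {3, 4, 7}:
G(0) = 0
G(1) = mex{} = 0
G(2) = mex{} = 0
G(3) = mex{0} = 1
G(4) = mex{0,0} = 1
G(5) = mex{0,0} = 1
G(6) = mex{1,0} = 2
G(7) = mex{1,1,0} = 2
G(8) = mex{1,1,0} = 2
G(9) = mex{2,1,0} = 3
G(10) = mex{2,2,1} = 0
G(11) = mex{2,2,1} = 0
G(12) = mex{3,2,1} = 0
G(13) = mex{0,3,2} = 1
G(14) = mex{0,0,2} = 1
G(15) = mex{0,0,2} = 1
G(16) = mex{1,0,3} = 2
G(17) = mex{1,1,0} = 2
G(18) = mex{1,1,0} = 2
G(19) = mex{2,1,0} = 3
G(20) = mex{2,2,1} = 0
G(21) = mex{2,2,1} = 0
G(22) = mex{3,2,1} = 0
G(23) = mex{0,3,2} = 1
Stack A: G(8) = 2.
Stack B: G(14) = 1.
Stack C: G(23) = 1.
Combined Grundy value = 2 ⊕ 1 ⊕ 1 = 2.

2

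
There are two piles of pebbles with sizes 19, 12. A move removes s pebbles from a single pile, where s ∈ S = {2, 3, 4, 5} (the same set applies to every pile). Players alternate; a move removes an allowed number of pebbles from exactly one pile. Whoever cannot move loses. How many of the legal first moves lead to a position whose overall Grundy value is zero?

All piles use S = {2, 3, 4, 5}:
G(0) = 0
G(1) = mex{} = 0
G(2) = mex{0} = 1
G(3) = mex{0,0} = 1
G(4) = mex{1,0,0} = 2
G(5) = mex{1,1,0,0} = 2
G(6) = mex{2,1,1,0} = 3
G(7) = mex{2,2,1,1} = 0
G(8) = mex{3,2,2,1} = 0
G(9) = mex{0,3,2,2} = 1
G(10) = mex{0,0,3,2} = 1
G(11) = mex{1,0,0,3} = 2
G(12) = mex{1,1,0,0} = 2
G(13) = mex{2,1,1,0} = 3
G(14) = mex{2,2,1,1} = 0
G(15) = mex{3,2,2,1} = 0
G(16) = mex{0,3,2,2} = 1
G(17) = mex{0,0,3,2} = 1
G(18) = mex{1,0,0,3} = 2
G(19) = mex{1,1,0,0} = 2
Pile A: G(19) = 2.
Pile B: G(12) = 2.
Combined Grundy value = 2 ⊕ 2 = 0.
A winning move leaves total XOR = 0, i.e. changes one component's Grundy value g to g ⊕ X where X is the current total.
Pile A: target g' = 2⊕0 = 2, but every legal move changes the Grundy value (mex property), so 0 moves.
Pile B: target g' = 2⊕0 = 2, but every legal move changes the Grundy value (mex property), so 0 moves.

0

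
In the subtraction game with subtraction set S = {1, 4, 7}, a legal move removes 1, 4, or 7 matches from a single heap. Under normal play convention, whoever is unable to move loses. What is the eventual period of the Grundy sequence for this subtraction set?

8

G(0) = 0
G(1) = mex{0} = 1
G(2) = mex{1} = 0
G(3) = mex{0} = 1
G(4) = mex{1,0} = 2
G(5) = mex{2,1} = 0
G(6) = mex{0,0} = 1
G(7) = mex{1,1,0} = 2
G(8) = mex{2,2,1} = 0
G(9) = mex{0,0,0} = 1
G(10) = mex{1,1,1} = 0
G(11) = mex{0,2,2} = 1
G(12) = mex{1,0,0} = 2
G(13) = mex{2,1,1} = 0
G(14) = mex{0,0,2} = 1
G(15) = mex{1,1,0} = 2
G(16) = mex{2,2,1} = 0
G(17) = mex{0,0,0} = 1
G(n+8) = G(n) holds for n = 0,…,6 (a full window of length max(S) = 7), so the sequence is purely periodic with period 8.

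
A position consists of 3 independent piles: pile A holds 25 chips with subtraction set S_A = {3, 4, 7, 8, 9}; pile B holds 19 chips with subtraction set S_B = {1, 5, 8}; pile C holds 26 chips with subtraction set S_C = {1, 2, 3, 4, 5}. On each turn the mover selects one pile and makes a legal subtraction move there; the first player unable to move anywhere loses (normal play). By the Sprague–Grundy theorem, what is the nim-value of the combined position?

Pile A, S = {3, 4, 7, 8, 9}:
G(0) = 0
G(1) = mex{} = 0
G(2) = mex{} = 0
G(3) = mex{0} = 1
G(4) = mex{0,0} = 1
G(5) = mex{0,0} = 1
G(6) = mex{1,0} = 2
G(7) = mex{1,1,0} = 2
G(8) = mex{1,1,0,0} = 2
G(9) = mex{2,1,0,0,0} = 3
G(10) = mex{2,2,1,0,0} = 3
G(11) = mex{2,2,1,1,0} = 3
G(12) = mex{3,2,1,1,1} = 0
G(13) = mex{3,3,2,1,1} = 0
G(14) = mex{3,3,2,2,1} = 0
G(15) = mex{0,3,2,2,2} = 1
G(16) = mex{0,0,3,2,2} = 1
G(17) = mex{0,0,3,3,2} = 1
G(18) = mex{1,0,3,3,3} = 2
G(19) = mex{1,1,0,3,3} = 2
G(20) = mex{1,1,0,0,3} = 2
G(21) = mex{2,1,0,0,0} = 3
G(22) = mex{2,2,1,0,0} = 3
G(23) = mex{2,2,1,1,0} = 3
G(24) = mex{3,2,1,1,1} = 0
G(25) = mex{3,3,2,1,1} = 0
G_A(25) = 0.
Pile B, S = {1, 5, 8}:
G(0) = 0
G(1) = mex{0} = 1
G(2) = mex{1} = 0
G(3) = mex{0} = 1
G(4) = mex{1} = 0
G(5) = mex{0,0} = 1
G(6) = mex{1,1} = 0
G(7) = mex{0,0} = 1
G(8) = mex{1,1,0} = 2
G(9) = mex{2,0,1} = 3
G(10) = mex{3,1,0} = 2
G(11) = mex{2,0,1} = 3
G(12) = mex{3,1,0} = 2
G(13) = mex{2,2,1} = 0
G(14) = mex{0,3,0} = 1
G(15) = mex{1,2,1} = 0
G(16) = mex{0,3,2} = 1
G(17) = mex{1,2,3} = 0
G(18) = mex{0,0,2} = 1
G(19) = mex{1,1,3} = 0
G_B(19) = 0.
Pile C, S = {1, 2, 3, 4, 5}:
G(0) = 0
G(1) = mex{0} = 1
G(2) = mex{1,0} = 2
G(3) = mex{2,1,0} = 3
G(4) = mex{3,2,1,0} = 4
G(5) = mex{4,3,2,1,0} = 5
G(6) = mex{5,4,3,2,1} = 0
G(7) = mex{0,5,4,3,2} = 1
G(8) = mex{1,0,5,4,3} = 2
G(9) = mex{2,1,0,5,4} = 3
G(10) = mex{3,2,1,0,5} = 4
G(11) = mex{4,3,2,1,0} = 5
G(12) = mex{5,4,3,2,1} = 0
G(13) = mex{0,5,4,3,2} = 1
G(14) = mex{1,0,5,4,3} = 2
G(15) = mex{2,1,0,5,4} = 3
G(16) = mex{3,2,1,0,5} = 4
G(17) = mex{4,3,2,1,0} = 5
G(18) = mex{5,4,3,2,1} = 0
G(19) = mex{0,5,4,3,2} = 1
G(20) = mex{1,0,5,4,3} = 2
G(21) = mex{2,1,0,5,4} = 3
G(22) = mex{3,2,1,0,5} = 4
G(23) = mex{4,3,2,1,0} = 5
G(24) = mex{5,4,3,2,1} = 0
G(25) = mex{0,5,4,3,2} = 1
G(26) = mex{1,0,5,4,3} = 2
G_C(26) = 2.
Combined Grundy value = 0 ⊕ 0 ⊕ 2 = 2.

2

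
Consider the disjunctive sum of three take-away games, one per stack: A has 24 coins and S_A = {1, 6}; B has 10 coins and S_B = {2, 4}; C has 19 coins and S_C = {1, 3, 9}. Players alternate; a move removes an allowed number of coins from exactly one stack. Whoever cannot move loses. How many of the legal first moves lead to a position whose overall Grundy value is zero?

1

Stack A, S = {1, 6}:
G(0) = 0
G(1) = mex{0} = 1
G(2) = mex{1} = 0
G(3) = mex{0} = 1
G(4) = mex{1} = 0
G(5) = mex{0} = 1
G(6) = mex{1,0} = 2
G(7) = mex{2,1} = 0
G(8) = mex{0,0} = 1
G(9) = mex{1,1} = 0
G(10) = mex{0,0} = 1
G(11) = mex{1,1} = 0
G(12) = mex{0,2} = 1
G(13) = mex{1,0} = 2
G(14) = mex{2,1} = 0
G(15) = mex{0,0} = 1
G(16) = mex{1,1} = 0
G(17) = mex{0,0} = 1
G(18) = mex{1,1} = 0
G(19) = mex{0,2} = 1
G(20) = mex{1,0} = 2
G(21) = mex{2,1} = 0
G(22) = mex{0,0} = 1
G(23) = mex{1,1} = 0
G(24) = mex{0,0} = 1
G_A(24) = 1.
Stack B, S = {2, 4}:
n :  0  1  2  3  4  5  6  7  8  9 10
G :  0  0  1  1  2  2  0  0  1  1  2
G_B(10) = 2.
Stack C, S = {1, 3, 9}:
G(0) = 0
G(1) = mex{0} = 1
G(2) = mex{1} = 0
G(3) = mex{0,0} = 1
G(4) = mex{1,1} = 0
G(5) = mex{0,0} = 1
G(6) = mex{1,1} = 0
G(7) = mex{0,0} = 1
G(8) = mex{1,1} = 0
G(9) = mex{0,0,0} = 1
G(10) = mex{1,1,1} = 0
G(11) = mex{0,0,0} = 1
G(12) = mex{1,1,1} = 0
G(13) = mex{0,0,0} = 1
G(14) = mex{1,1,1} = 0
G(15) = mex{0,0,0} = 1
G(16) = mex{1,1,1} = 0
G(17) = mex{0,0,0} = 1
G(18) = mex{1,1,1} = 0
G(19) = mex{0,0,0} = 1
G_C(19) = 1.
Combined Grundy value = 1 ⊕ 2 ⊕ 1 = 2.
A winning move leaves total XOR = 0, i.e. changes one component's Grundy value g to g ⊕ X where X is the current total.
Stack A: need g' = 1⊕2 = 3. Options: 24−1→G=0, 24−6→G=0. Hits: 0.
Stack B: need g' = 2⊕2 = 0. Options: 10−2→G=1, 10−4→G=0. Hits: 1.
Stack C: need g' = 1⊕2 = 3. Options: 19−1→G=0, 19−3→G=0, 19−9→G=0. Hits: 0.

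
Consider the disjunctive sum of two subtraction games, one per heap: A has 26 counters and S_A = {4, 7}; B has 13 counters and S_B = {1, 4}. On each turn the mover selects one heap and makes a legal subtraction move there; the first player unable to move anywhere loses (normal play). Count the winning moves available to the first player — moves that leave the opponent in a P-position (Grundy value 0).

0

Heap A, S = {4, 7}:
n :  0  1  2  3  4  5  6  7  8  9 10 11 12 13 14 15 16 17 18 19 20 21 22 23 24 25 26
G :  0  0  0  0  1  1  1  1  2  2  2  0  0  0  0  1  1  1  1  2  2  2  0  0  0  0  1
G_A(26) = 1.
Heap B, S = {1, 4}:
n :  0  1  2  3  4  5  6  7  8  9 10 11 12 13
G :  0  1  0  1  2  0  1  0  1  2  0  1  0  1
G_B(13) = 1.
Combined Grundy value = 1 ⊕ 1 = 0.
A winning move leaves total XOR = 0, i.e. changes one component's Grundy value g to g ⊕ X where X is the current total.
Heap A: target g' = 1⊕0 = 1, but every legal move changes the Grundy value (mex property), so 0 moves.
Heap B: target g' = 1⊕0 = 1, but every legal move changes the Grundy value (mex property), so 0 moves.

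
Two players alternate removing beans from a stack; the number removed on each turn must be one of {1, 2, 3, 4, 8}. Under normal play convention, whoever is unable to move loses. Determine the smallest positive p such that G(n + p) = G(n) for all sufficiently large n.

n :  0  1  2  3  4  5  6  7  8  9 10 11 12 13 14
G :  0  1  2  3  4  0  1  2  3  4  0  1  2  3  4
G(n+5) = G(n) holds for n = 0,…,7 (a full window of length max(S) = 8), so the sequence is purely periodic with period 5.

5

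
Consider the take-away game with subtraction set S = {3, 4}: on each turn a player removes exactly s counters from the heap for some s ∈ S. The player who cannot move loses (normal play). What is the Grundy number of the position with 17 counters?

1

G(0) = 0
G(1) = mex{} = 0
G(2) = mex{} = 0
G(3) = mex{0} = 1
G(4) = mex{0,0} = 1
G(5) = mex{0,0} = 1
G(6) = mex{1,0} = 2
G(7) = mex{1,1} = 0
G(8) = mex{1,1} = 0
G(9) = mex{2,1} = 0
G(10) = mex{0,2} = 1
G(11) = mex{0,0} = 1
G(12) = mex{0,0} = 1
G(13) = mex{1,0} = 2
G(14) = mex{1,1} = 0
G(15) = mex{1,1} = 0
G(16) = mex{2,1} = 0
G(17) = mex{0,2} = 1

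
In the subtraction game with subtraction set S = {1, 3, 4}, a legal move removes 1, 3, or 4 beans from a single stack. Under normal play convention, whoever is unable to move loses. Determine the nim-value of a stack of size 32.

n :  0  1  2  3  4  5  6  7  8  9 10 11 12 13 14 15 16 17 18 19 20 21 22 23 24 25 26 27 28 29 30 31 32
G :  0  1  0  1  2  3  2  0  1  0  1  2  3  2  0  1  0  1  2  3  2  0  1  0  1  2  3  2  0  1  0  1  2

2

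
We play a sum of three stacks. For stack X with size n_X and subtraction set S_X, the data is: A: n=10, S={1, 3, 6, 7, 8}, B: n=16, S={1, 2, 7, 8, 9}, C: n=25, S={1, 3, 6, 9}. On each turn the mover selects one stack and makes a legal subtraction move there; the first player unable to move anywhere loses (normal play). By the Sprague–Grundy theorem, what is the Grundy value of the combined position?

Stack A, S = {1, 3, 6, 7, 8}:
n :  0  1  2  3  4  5  6  7  8  9 10
G :  0  1  0  1  0  1  2  3  2  3  2
G_A(10) = 2.
Stack B, S = {1, 2, 7, 8, 9}:
G(0) = 0
G(1) = mex{0} = 1
G(2) = mex{1,0} = 2
G(3) = mex{2,1} = 0
G(4) = mex{0,2} = 1
G(5) = mex{1,0} = 2
G(6) = mex{2,1} = 0
G(7) = mex{0,2,0} = 1
G(8) = mex{1,0,1,0} = 2
G(9) = mex{2,1,2,1,0} = 3
G(10) = mex{3,2,0,2,1} = 4
G(11) = mex{4,3,1,0,2} = 5
G(12) = mex{5,4,2,1,0} = 3
G(13) = mex{3,5,0,2,1} = 4
G(14) = mex{4,3,1,0,2} = 5
G(15) = mex{5,4,2,1,0} = 3
G(16) = mex{3,5,3,2,1} = 0
G_B(16) = 0.
Stack C, S = {1, 3, 6, 9}:
n :  0  1  2  3  4  5  6  7  8  9 10 11 12 13 14 15 16 17 18 19 20 21 22 23 24 25
G :  0  1  0  1  0  1  2  3  2  3  2  3  0  1  0  1  0  1  2  3  2  3  2  3  0  1
G_C(25) = 1.
Combined Grundy value = 2 ⊕ 0 ⊕ 1 = 3.

3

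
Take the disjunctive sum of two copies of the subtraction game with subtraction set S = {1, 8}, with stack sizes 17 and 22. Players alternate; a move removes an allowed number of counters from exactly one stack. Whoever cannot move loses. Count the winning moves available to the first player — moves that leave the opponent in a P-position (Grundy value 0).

1

All stacks use S = {1, 8}:
G(0) = 0
G(1) = mex{0} = 1
G(2) = mex{1} = 0
G(3) = mex{0} = 1
G(4) = mex{1} = 0
G(5) = mex{0} = 1
G(6) = mex{1} = 0
G(7) = mex{0} = 1
G(8) = mex{1,0} = 2
G(9) = mex{2,1} = 0
G(10) = mex{0,0} = 1
G(11) = mex{1,1} = 0
G(12) = mex{0,0} = 1
G(13) = mex{1,1} = 0
G(14) = mex{0,0} = 1
G(15) = mex{1,1} = 0
G(16) = mex{0,2} = 1
G(17) = mex{1,0} = 2
G(18) = mex{2,1} = 0
G(19) = mex{0,0} = 1
G(20) = mex{1,1} = 0
G(21) = mex{0,0} = 1
G(22) = mex{1,1} = 0
Stack A: G(17) = 2.
Stack B: G(22) = 0.
Combined Grundy value = 2 ⊕ 0 = 2.
A winning move leaves total XOR = 0, i.e. changes one component's Grundy value g to g ⊕ X where X is the current total.
Stack A: need g' = 2⊕2 = 0. Options: 17−1→G=1, 17−8→G=0. Hits: 1.
Stack B: need g' = 0⊕2 = 2. Options: 22−1→G=1, 22−8→G=1. Hits: 0.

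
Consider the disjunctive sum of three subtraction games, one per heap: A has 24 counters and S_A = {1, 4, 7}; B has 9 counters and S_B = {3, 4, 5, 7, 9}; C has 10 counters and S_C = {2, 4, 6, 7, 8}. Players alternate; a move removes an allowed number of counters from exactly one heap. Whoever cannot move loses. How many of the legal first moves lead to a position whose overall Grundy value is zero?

3

Heap A, S = {1, 4, 7}:
G(0) = 0
G(1) = mex{0} = 1
G(2) = mex{1} = 0
G(3) = mex{0} = 1
G(4) = mex{1,0} = 2
G(5) = mex{2,1} = 0
G(6) = mex{0,0} = 1
G(7) = mex{1,1,0} = 2
G(8) = mex{2,2,1} = 0
G(9) = mex{0,0,0} = 1
G(10) = mex{1,1,1} = 0
G(11) = mex{0,2,2} = 1
G(12) = mex{1,0,0} = 2
G(13) = mex{2,1,1} = 0
G(14) = mex{0,0,2} = 1
G(15) = mex{1,1,0} = 2
G(16) = mex{2,2,1} = 0
G(17) = mex{0,0,0} = 1
G(18) = mex{1,1,1} = 0
G(19) = mex{0,2,2} = 1
G(20) = mex{1,0,0} = 2
G(21) = mex{2,1,1} = 0
G(22) = mex{0,0,2} = 1
G(23) = mex{1,1,0} = 2
G(24) = mex{2,2,1} = 0
G_A(24) = 0.
Heap B, S = {3, 4, 5, 7, 9}:
n : 0 1 2 3 4 5 6 7 8 9
G : 0 0 0 1 1 1 2 2 2 3
G_B(9) = 3.
Heap C, S = {2, 4, 6, 7, 8}:
G(0) = 0
G(1) = mex{} = 0
G(2) = mex{0} = 1
G(3) = mex{0} = 1
G(4) = mex{1,0} = 2
G(5) = mex{1,0} = 2
G(6) = mex{2,1,0} = 3
G(7) = mex{2,1,0,0} = 3
G(8) = mex{3,2,1,0,0} = 4
G(9) = mex{3,2,1,1,0} = 4
G(10) = mex{4,3,2,1,1} = 0
G_C(10) = 0.
Combined Grundy value = 0 ⊕ 3 ⊕ 0 = 3.
A winning move leaves total XOR = 0, i.e. changes one component's Grundy value g to g ⊕ X where X is the current total.
Heap A: need g' = 0⊕3 = 3. Options: 24−1→G=2, 24−4→G=2, 24−7→G=1. Hits: 0.
Heap B: need g' = 3⊕3 = 0. Options: 9−3→G=2, 9−4→G=1, 9−5→G=1, 9−7→G=0, 9−9→G=0. Hits: 2.
Heap C: need g' = 0⊕3 = 3. Options: 10−2→G=4, 10−4→G=3, 10−6→G=2, 10−7→G=1, 10−8→G=1. Hits: 1.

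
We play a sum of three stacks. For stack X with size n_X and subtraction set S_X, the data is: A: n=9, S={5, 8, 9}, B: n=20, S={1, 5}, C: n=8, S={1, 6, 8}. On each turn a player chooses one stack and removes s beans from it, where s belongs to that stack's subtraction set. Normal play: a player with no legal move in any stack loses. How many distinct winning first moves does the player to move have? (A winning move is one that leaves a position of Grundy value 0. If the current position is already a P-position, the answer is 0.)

Stack A, S = {5, 8, 9}:
n : 0 1 2 3 4 5 6 7 8 9
G : 0 0 0 0 0 1 1 1 1 1
G_A(9) = 1.
Stack B, S = {1, 5}:
n :  0  1  2  3  4  5  6  7  8  9 10 11 12 13 14 15 16 17 18 19 20
G :  0  1  0  1  0  1  0  1  0  1  0  1  0  1  0  1  0  1  0  1  0
G_B(20) = 0.
Stack C, S = {1, 6, 8}:
n : 0 1 2 3 4 5 6 7 8
G : 0 1 0 1 0 1 2 0 1
G_C(8) = 1.
Combined Grundy value = 1 ⊕ 0 ⊕ 1 = 0.
A winning move leaves total XOR = 0, i.e. changes one component's Grundy value g to g ⊕ X where X is the current total.
Stack A: target g' = 1⊕0 = 1, but every legal move changes the Grundy value (mex property), so 0 moves.
Stack B: target g' = 0⊕0 = 0, but every legal move changes the Grundy value (mex property), so 0 moves.
Stack C: target g' = 1⊕0 = 1, but every legal move changes the Grundy value (mex property), so 0 moves.

0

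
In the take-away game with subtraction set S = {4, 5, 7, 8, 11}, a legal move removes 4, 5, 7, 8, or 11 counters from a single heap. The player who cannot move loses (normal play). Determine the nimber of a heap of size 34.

1

n :  0  1  2  3  4  5  6  7  8  9 10 11 12 13 14 15 16 17 18 19 20 21 22 23 24 25 26 27 28 29 30 31 32 33 34
G :  0  0  0  0  1  1  1  1  2  2  2  2  3  3  3  0  0  0  0  1  1  1  1  2  2  2  2  3  3  3  0  0  0  0  1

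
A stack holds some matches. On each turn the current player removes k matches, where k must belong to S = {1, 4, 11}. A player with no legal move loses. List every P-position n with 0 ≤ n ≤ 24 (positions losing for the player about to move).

0, 2, 5, 7, 10, 12, 15, 17, 20, 22

n :  0  1  2  3  4  5  6  7  8  9 10 11 12 13 14 15 16 17 18 19 20 21 22 23 24
G :  0  1  0  1  2  0  1  0  1  2  0  1  0  1  2  0  1  0  1  2  0  1  0  1  2
P-positions are exactly the n with G(n) = 0.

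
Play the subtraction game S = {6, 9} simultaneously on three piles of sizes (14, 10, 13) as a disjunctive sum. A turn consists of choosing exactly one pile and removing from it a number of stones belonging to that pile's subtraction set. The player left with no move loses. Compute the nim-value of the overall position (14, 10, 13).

All piles use S = {6, 9}:
G(0) = 0
G(1) = mex{} = 0
G(2) = mex{} = 0
G(3) = mex{} = 0
G(4) = mex{} = 0
G(5) = mex{} = 0
G(6) = mex{0} = 1
G(7) = mex{0} = 1
G(8) = mex{0} = 1
G(9) = mex{0,0} = 1
G(10) = mex{0,0} = 1
G(11) = mex{0,0} = 1
G(12) = mex{1,0} = 2
G(13) = mex{1,0} = 2
G(14) = mex{1,0} = 2
Pile A: G(14) = 2.
Pile B: G(10) = 1.
Pile C: G(13) = 2.
Combined Grundy value = 2 ⊕ 1 ⊕ 2 = 1.

1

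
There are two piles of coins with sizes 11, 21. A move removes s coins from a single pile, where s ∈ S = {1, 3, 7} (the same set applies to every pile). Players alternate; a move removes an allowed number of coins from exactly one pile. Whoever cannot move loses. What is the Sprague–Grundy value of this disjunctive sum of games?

0

All piles use S = {1, 3, 7}:
G(0) = 0
G(1) = mex{0} = 1
G(2) = mex{1} = 0
G(3) = mex{0,0} = 1
G(4) = mex{1,1} = 0
G(5) = mex{0,0} = 1
G(6) = mex{1,1} = 0
G(7) = mex{0,0,0} = 1
G(8) = mex{1,1,1} = 0
G(9) = mex{0,0,0} = 1
G(10) = mex{1,1,1} = 0
G(11) = mex{0,0,0} = 1
G(12) = mex{1,1,1} = 0
G(13) = mex{0,0,0} = 1
G(14) = mex{1,1,1} = 0
G(15) = mex{0,0,0} = 1
G(16) = mex{1,1,1} = 0
G(17) = mex{0,0,0} = 1
G(18) = mex{1,1,1} = 0
G(19) = mex{0,0,0} = 1
G(20) = mex{1,1,1} = 0
G(21) = mex{0,0,0} = 1
Pile A: G(11) = 1.
Pile B: G(21) = 1.
Combined Grundy value = 1 ⊕ 1 = 0.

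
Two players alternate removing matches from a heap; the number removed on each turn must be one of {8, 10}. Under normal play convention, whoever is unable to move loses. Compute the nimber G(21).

0

n :  0  1  2  3  4  5  6  7  8  9 10 11 12 13 14 15 16 17 18 19 20 21
G :  0  0  0  0  0  0  0  0  1  1  1  1  1  1  1  1  2  2  0  0  0  0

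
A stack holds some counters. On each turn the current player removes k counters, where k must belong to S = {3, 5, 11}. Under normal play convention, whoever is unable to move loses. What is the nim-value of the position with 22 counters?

n :  0  1  2  3  4  5  6  7  8  9 10 11 12 13 14 15 16 17 18 19 20 21 22
G :  0  0  0  1  1  1  2  2  0  0  0  1  1  1  2  2  0  0  0  1  1  1  2

2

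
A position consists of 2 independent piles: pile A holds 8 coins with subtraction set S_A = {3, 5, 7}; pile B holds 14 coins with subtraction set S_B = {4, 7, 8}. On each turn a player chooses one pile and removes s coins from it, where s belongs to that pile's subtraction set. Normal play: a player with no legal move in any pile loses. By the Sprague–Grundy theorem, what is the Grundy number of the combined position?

2

Pile A, S = {3, 5, 7}:
G(0) = 0
G(1) = mex{} = 0
G(2) = mex{} = 0
G(3) = mex{0} = 1
G(4) = mex{0} = 1
G(5) = mex{0,0} = 1
G(6) = mex{1,0} = 2
G(7) = mex{1,0,0} = 2
G(8) = mex{1,1,0} = 2
G_A(8) = 2.
Pile B, S = {4, 7, 8}:
n :  0  1  2  3  4  5  6  7  8  9 10 11 12 13 14
G :  0  0  0  0  1  1  1  1  2  2  2  2  0  0  0
G_B(14) = 0.
Combined Grundy value = 2 ⊕ 0 = 2.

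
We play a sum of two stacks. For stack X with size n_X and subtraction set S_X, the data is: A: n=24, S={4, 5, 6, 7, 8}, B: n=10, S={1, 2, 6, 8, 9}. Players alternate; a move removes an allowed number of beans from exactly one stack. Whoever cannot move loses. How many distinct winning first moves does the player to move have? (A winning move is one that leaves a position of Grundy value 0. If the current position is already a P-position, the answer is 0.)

0

Stack A, S = {4, 5, 6, 7, 8}:
n :  0  1  2  3  4  5  6  7  8  9 10 11 12 13 14 15 16 17 18 19 20 21 22 23 24
G :  0  0  0  0  1  1  1  1  2  2  2  2  0  0  0  0  1  1  1  1  2  2  2  2  0
G_A(24) = 0.
Stack B, S = {1, 2, 6, 8, 9}:
G(0) = 0
G(1) = mex{0} = 1
G(2) = mex{1,0} = 2
G(3) = mex{2,1} = 0
G(4) = mex{0,2} = 1
G(5) = mex{1,0} = 2
G(6) = mex{2,1,0} = 3
G(7) = mex{3,2,1} = 0
G(8) = mex{0,3,2,0} = 1
G(9) = mex{1,0,0,1,0} = 2
G(10) = mex{2,1,1,2,1} = 0
G_B(10) = 0.
Combined Grundy value = 0 ⊕ 0 = 0.
A winning move leaves total XOR = 0, i.e. changes one component's Grundy value g to g ⊕ X where X is the current total.
Stack A: target g' = 0⊕0 = 0, but every legal move changes the Grundy value (mex property), so 0 moves.
Stack B: target g' = 0⊕0 = 0, but every legal move changes the Grundy value (mex property), so 0 moves.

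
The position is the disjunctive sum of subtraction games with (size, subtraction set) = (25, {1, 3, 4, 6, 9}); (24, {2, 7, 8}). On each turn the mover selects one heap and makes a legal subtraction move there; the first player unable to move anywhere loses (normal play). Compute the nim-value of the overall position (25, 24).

Heap A, S = {1, 3, 4, 6, 9}:
n :  0  1  2  3  4  5  6  7  8  9 10 11 12 13 14 15 16 17 18 19 20 21 22 23 24 25
G :  0  1  0  1  2  3  2  0  1  4  3  2  0  1  0  1  2  3  2  0  1  4  3  2  0  1
G_A(25) = 1.
Heap B, S = {2, 7, 8}:
G(0) = 0
G(1) = mex{} = 0
G(2) = mex{0} = 1
G(3) = mex{0} = 1
G(4) = mex{1} = 0
G(5) = mex{1} = 0
G(6) = mex{0} = 1
G(7) = mex{0,0} = 1
G(8) = mex{1,0,0} = 2
G(9) = mex{1,1,0} = 2
G(10) = mex{2,1,1} = 0
G(11) = mex{2,0,1} = 3
G(12) = mex{0,0,0} = 1
G(13) = mex{3,1,0} = 2
G(14) = mex{1,1,1} = 0
G(15) = mex{2,2,1} = 0
G(16) = mex{0,2,2} = 1
G(17) = mex{0,0,2} = 1
G(18) = mex{1,3,0} = 2
G(19) = mex{1,1,3} = 0
G(20) = mex{2,2,1} = 0
G(21) = mex{0,0,2} = 1
G(22) = mex{0,0,0} = 1
G(23) = mex{1,1,0} = 2
G(24) = mex{1,1,1} = 0
G_B(24) = 0.
Combined Grundy value = 1 ⊕ 0 = 1.

1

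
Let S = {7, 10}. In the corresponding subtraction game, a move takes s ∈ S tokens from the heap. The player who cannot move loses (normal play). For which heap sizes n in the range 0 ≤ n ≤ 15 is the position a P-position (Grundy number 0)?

0, 1, 2, 3, 4, 5, 6

n :  0  1  2  3  4  5  6  7  8  9 10 11 12 13 14 15
G :  0  0  0  0  0  0  0  1  1  1  1  1  1  1  2  2
P-positions are exactly the n with G(n) = 0.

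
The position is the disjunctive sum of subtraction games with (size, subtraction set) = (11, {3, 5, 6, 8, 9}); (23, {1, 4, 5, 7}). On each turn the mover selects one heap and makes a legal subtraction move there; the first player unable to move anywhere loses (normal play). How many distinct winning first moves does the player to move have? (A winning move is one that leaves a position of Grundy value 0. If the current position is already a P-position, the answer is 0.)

Heap A, S = {3, 5, 6, 8, 9}:
n :  0  1  2  3  4  5  6  7  8  9 10 11
G :  0  0  0  1  1  1  2  2  2  3  3  3
G_A(11) = 3.
Heap B, S = {1, 4, 5, 7}:
n :  0  1  2  3  4  5  6  7  8  9 10 11 12 13 14 15 16 17 18 19 20 21 22 23
G :  0  1  0  1  2  3  2  3  0  1  0  1  2  3  2  3  0  1  0  1  2  3  2  3
G_B(23) = 3.
Combined Grundy value = 3 ⊕ 3 = 0.
A winning move leaves total XOR = 0, i.e. changes one component's Grundy value g to g ⊕ X where X is the current total.
Heap A: target g' = 3⊕0 = 3, but every legal move changes the Grundy value (mex property), so 0 moves.
Heap B: target g' = 3⊕0 = 3, but every legal move changes the Grundy value (mex property), so 0 moves.

0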